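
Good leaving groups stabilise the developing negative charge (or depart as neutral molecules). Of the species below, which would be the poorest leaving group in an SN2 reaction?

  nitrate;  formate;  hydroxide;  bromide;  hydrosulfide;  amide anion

A good leaving group is a weak base: the lower the pKₐ of its conjugate acid, the more readily it departs.
bromide: pKₐ(HBr) ≈ -9
nitrate: pKₐ(HNO₃) ≈ -1.3
formate: pKₐ(HCOOH) ≈ 3.8
hydrosulfide: pKₐ(H₂S) ≈ 7
hydroxide: pKₐ(H₂O) ≈ 15.7
amide anion: pKₐ(NH₃) ≈ 38

amide anion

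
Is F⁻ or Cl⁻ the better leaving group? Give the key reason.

Cl⁻ is the better leaving group.
pKₐ(HCl) ≈ -7 versus pKₐ(HF) ≈ 3.2: Cl⁻ is the much weaker base.
Moderately weak base.

Cl⁻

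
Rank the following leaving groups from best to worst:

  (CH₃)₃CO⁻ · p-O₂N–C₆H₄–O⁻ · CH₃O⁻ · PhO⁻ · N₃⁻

N₃⁻: pKₐ(HN₃) ≈ 4.7
p-O₂N–C₆H₄–O⁻: pKₐ(p-nitrophenol) ≈ 7.2 — nitro group delocalises the charge; the classic chromogenic LG
PhO⁻: pKₐ(C₆H₅OH (phenol)) ≈ 10
CH₃O⁻: pKₐ(CH₃OH) ≈ 15.5
(CH₃)₃CO⁻: pKₐ(t-BuOH) ≈ 18 — bulky, strongly basic alkoxide

N₃⁻ > p-O₂N–C₆H₄–O⁻ > PhO⁻ > CH₃O⁻ > (CH₃)₃CO⁻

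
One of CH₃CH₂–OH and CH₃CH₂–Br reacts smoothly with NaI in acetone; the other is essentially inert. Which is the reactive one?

From CH₃CH₂–OH the departing group would be OH⁻ (pKₐ(H₂O) ≈ 15.7). Strong base; essentially never leaves without prior activation.
From CH₃CH₂–Br the leaving group is Br⁻ (pKₐ(HBr) ≈ -9). Weak base; good leaving group.
(In practice CH₃CH₂–Br is made from CH₃CH₂–OH by treatment with PBr₃, replacing the hydroxyl with bromide.)

CH₃CH₂–Br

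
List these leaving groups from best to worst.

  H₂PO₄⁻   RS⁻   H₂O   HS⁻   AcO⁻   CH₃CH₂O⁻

H₂O > H₂PO₄⁻ > AcO⁻ > HS⁻ > RS⁻ > CH₃CH₂O⁻

Leaving-group ability tracks the stability of the departed species; conjugate-acid pKₐ is the usual yardstick (lower pKₐ → better LG).
H₂O: pKₐ(H₃O⁺) ≈ -1.7 — neutral; leaves from a protonated alcohol (R–OH₂⁺)
H₂PO₄⁻: pKₐ(H₃PO₄) ≈ 2.1
AcO⁻: pKₐ(CH₃COOH) ≈ 4.8
HS⁻: pKₐ(H₂S) ≈ 7 — larger and more polarisable than the oxygen analogue
RS⁻: pKₐ(RSH (a thiol)) ≈ 10.5 — moderately basic; rarely leaves without activation
CH₃CH₂O⁻: pKₐ(CH₃CH₂OH) ≈ 16 — strong base; alkoxides do not leave unassisted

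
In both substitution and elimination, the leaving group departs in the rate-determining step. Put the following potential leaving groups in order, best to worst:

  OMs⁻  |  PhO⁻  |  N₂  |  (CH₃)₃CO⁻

The more stable X⁻ (or X) is on its own — i.e. the weaker a base it is — the better a leaving group it makes.
N₂: no meaningful conjugate acid; N₂ departs as an exceptionally stable neutral molecule
OMs⁻: pKₐ(CH₃SO₃H (MsOH)) ≈ -1.9 — resonance-delocalised alkanesulfonate
PhO⁻: pKₐ(C₆H₅OH (phenol)) ≈ 10
(CH₃)₃CO⁻: pKₐ(t-BuOH) ≈ 18 — bulky, strongly basic alkoxide

N₂ > OMs⁻ > PhO⁻ > (CH₃)₃CO⁻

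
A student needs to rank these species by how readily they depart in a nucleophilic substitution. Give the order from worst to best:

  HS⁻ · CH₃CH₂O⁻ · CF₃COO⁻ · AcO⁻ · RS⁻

CH₃CH₂O⁻ < RS⁻ < HS⁻ < AcO⁻ < CF₃COO⁻

CF₃COO⁻: pKₐ(CF₃COOH) ≈ 0.2 — strongly electron-withdrawing CF₃ stabilises the carboxylate
AcO⁻: pKₐ(CH₃COOH) ≈ 4.8
HS⁻: pKₐ(H₂S) ≈ 7 — larger and more polarisable than the oxygen analogue
RS⁻: pKₐ(RSH (a thiol)) ≈ 10.5 — moderately basic; rarely leaves without activation
CH₃CH₂O⁻: pKₐ(CH₃CH₂OH) ≈ 16
The question asks for worst first, so the sequence is read in increasing leaving-group ability.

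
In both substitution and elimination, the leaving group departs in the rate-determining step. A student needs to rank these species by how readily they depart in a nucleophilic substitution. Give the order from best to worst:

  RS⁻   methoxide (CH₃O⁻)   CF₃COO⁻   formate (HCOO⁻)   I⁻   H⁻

I⁻ > CF₃COO⁻ > formate (HCOO⁻) > RS⁻ > methoxide (CH₃O⁻) > H⁻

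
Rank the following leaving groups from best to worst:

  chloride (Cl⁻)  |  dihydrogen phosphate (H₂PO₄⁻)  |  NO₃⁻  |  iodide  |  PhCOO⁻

iodide > chloride (Cl⁻) > NO₃⁻ > dihydrogen phosphate (H₂PO₄⁻) > PhCOO⁻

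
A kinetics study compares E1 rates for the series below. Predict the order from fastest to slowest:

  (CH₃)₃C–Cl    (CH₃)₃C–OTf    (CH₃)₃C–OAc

With the same alkyl group throughout, only the leaving group differentiates the rates.
The more stable X⁻ (or X) is on its own — i.e. the weaker a base it is — the better a leaving group it makes.
(CH₃)₃C–OTf loses OTf⁻: pKₐ(CF₃SO₃H (triflic acid)) ≈ -14
(CH₃)₃C–Cl loses Cl⁻: pKₐ(HCl) ≈ -7
(CH₃)₃C–OAc loses AcO⁻: pKₐ(CH₃COOH) ≈ 4.8

(CH₃)₃C–OTf > (CH₃)₃C–Cl > (CH₃)₃C–OAc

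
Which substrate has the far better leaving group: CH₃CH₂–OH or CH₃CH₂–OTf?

From CH₃CH₂–OH the departing group would be OH⁻ (pKₐ(H₂O) ≈ 15.7). Strong base; essentially never leaves without prior activation.
From CH₃CH₂–OTf the leaving group is OTf⁻ (pKₐ(CF₃SO₃H (triflic acid)) ≈ -14). Charge spread over three oxygens and a CF₃ group; the premier leaving group in synthesis.
(In practice CH₃CH₂–OTf is made from CH₃CH₂–OH by treatment with Tf₂O / 2,6-lutidine, converting the hydroxyl into a triflate.)

CH₃CH₂–OTf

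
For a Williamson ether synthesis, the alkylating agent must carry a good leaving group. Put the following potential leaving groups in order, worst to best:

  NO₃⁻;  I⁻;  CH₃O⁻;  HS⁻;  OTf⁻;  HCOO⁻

CH₃O⁻ < HS⁻ < HCOO⁻ < NO₃⁻ < I⁻ < OTf⁻

OTf⁻: pKₐ(CF₃SO₃H (triflic acid)) ≈ -14
I⁻: pKₐ(HI) ≈ -10
NO₃⁻: pKₐ(HNO₃) ≈ -1.3
HCOO⁻: pKₐ(HCOOH) ≈ 3.8
HS⁻: pKₐ(H₂S) ≈ 7
CH₃O⁻: pKₐ(CH₃OH) ≈ 15.5
Reversing gives the worst-to-best order requested.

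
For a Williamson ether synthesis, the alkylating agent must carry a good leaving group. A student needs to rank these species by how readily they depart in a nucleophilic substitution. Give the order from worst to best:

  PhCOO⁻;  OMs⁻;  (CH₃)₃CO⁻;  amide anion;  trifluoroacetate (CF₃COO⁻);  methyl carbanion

methyl carbanion < amide anion < (CH₃)₃CO⁻ < PhCOO⁻ < trifluoroacetate (CF₃COO⁻) < OMs⁻

Rank by basicity of the departing species: weakest base leaves most easily.
OMs⁻: pKₐ(CH₃SO₃H (MsOH)) ≈ -1.9
trifluoroacetate (CF₃COO⁻): pKₐ(CF₃COOH) ≈ 0.2 — strongly electron-withdrawing CF₃ stabilises the carboxylate
PhCOO⁻: pKₐ(C₆H₅COOH) ≈ 4.2 — aryl carboxylate
(CH₃)₃CO⁻: pKₐ(t-BuOH) ≈ 18 — bulky, strongly basic alkoxide
amide anion: pKₐ(NH₃) ≈ 38 — extremely strong base; never a leaving group
methyl carbanion: pKₐ(CH₄) ≈ 48 — unstabilised carbanion; the worst conceivable leaving group
Reversing gives the worst-to-best order requested.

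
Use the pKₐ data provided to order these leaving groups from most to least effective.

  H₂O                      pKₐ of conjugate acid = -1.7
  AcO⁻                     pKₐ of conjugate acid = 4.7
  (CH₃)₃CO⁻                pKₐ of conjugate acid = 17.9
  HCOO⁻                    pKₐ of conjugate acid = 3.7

Lower conjugate-acid pKₐ ⇒ weaker base ⇒ better leaving group.
Sorting by the given values: H₂O (-1.7), HCOO⁻ (3.7), AcO⁻ (4.7), (CH₃)₃CO⁻ (17.9).

H₂O > HCOO⁻ > AcO⁻ > (CH₃)₃CO⁻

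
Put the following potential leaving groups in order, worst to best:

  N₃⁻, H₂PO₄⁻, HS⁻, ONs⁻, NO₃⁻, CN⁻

CN⁻ < HS⁻ < N₃⁻ < H₂PO₄⁻ < NO₃⁻ < ONs⁻

ONs⁻: pKₐ(p-O₂NC₆H₄SO₃H) ≈ -3.5 — p-nitro group further stabilises the sulfonate
NO₃⁻: pKₐ(HNO₃) ≈ -1.3 — resonance-delocalised over three oxygens
H₂PO₄⁻: pKₐ(H₃PO₄) ≈ 2.1 — moderate base; biological leaving group after further activation
N₃⁻: pKₐ(HN₃) ≈ 4.7
HS⁻: pKₐ(H₂S) ≈ 7 — larger and more polarisable than the oxygen analogue
CN⁻: pKₐ(HCN) ≈ 9.2
Listed from poorest to best leaving group as asked.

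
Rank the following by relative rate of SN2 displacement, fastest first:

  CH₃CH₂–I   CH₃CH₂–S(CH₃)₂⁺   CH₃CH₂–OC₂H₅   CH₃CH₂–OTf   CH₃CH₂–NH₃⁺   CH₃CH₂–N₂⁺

With the same alkyl group throughout, only the leaving group differentiates the rates.
Leaving-group ability tracks the stability of the departed species; conjugate-acid pKₐ is the usual yardstick (lower pKₐ → better LG).
CH₃CH₂–N₂⁺ loses N₂: no meaningful conjugate acid; N₂ departs as an exceptionally stable neutral molecule
CH₃CH₂–OTf loses OTf⁻: pKₐ(CF₃SO₃H (triflic acid)) ≈ -14
CH₃CH₂–I loses I⁻: pKₐ(HI) ≈ -10
CH₃CH₂–S(CH₃)₂⁺ loses SR'₂: pKₐ(R'₂SH⁺) ≈ -7
CH₃CH₂–NH₃⁺ loses NH₃: pKₐ(NH₄⁺) ≈ 9.2
CH₃CH₂–OC₂H₅ loses CH₃CH₂O⁻: pKₐ(CH₃CH₂OH) ≈ 16

CH₃CH₂–N₂⁺ > CH₃CH₂–OTf > CH₃CH₂–I > CH₃CH₂–S(CH₃)₂⁺ > CH₃CH₂–NH₃⁺ > CH₃CH₂–OC₂H₅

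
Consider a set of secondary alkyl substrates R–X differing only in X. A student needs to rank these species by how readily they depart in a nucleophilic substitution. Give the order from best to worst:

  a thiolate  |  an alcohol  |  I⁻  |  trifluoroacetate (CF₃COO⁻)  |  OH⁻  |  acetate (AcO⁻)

I⁻ > an alcohol > trifluoroacetate (CF₃COO⁻) > acetate (AcO⁻) > a thiolate > OH⁻

A good leaving group is a weak base: the lower the pKₐ of its conjugate acid, the more readily it departs.
I⁻: pKₐ(HI) ≈ -10 — large, highly polarisable; very weak base
an alcohol: pKₐ(R'OH₂⁺) ≈ -2.4
trifluoroacetate (CF₃COO⁻): pKₐ(CF₃COOH) ≈ 0.2 — strongly electron-withdrawing CF₃ stabilises the carboxylate
acetate (AcO⁻): pKₐ(CH₃COOH) ≈ 4.8 — resonance-stabilised but still a weak base
a thiolate: pKₐ(RSH (a thiol)) ≈ 10.5
OH⁻: pKₐ(H₂O) ≈ 15.7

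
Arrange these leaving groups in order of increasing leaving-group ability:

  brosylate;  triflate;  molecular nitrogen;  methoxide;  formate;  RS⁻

Leaving-group ability tracks the stability of the departed species; conjugate-acid pKₐ is the usual yardstick (lower pKₐ → better LG).
molecular nitrogen: no meaningful conjugate acid; N₂ departs as an exceptionally stable neutral molecule
triflate: pKₐ(CF₃SO₃H (triflic acid)) ≈ -14
brosylate: pKₐ(p-BrC₆H₄SO₃H) ≈ -2.8
formate: pKₐ(HCOOH) ≈ 3.8
RS⁻: pKₐ(RSH (a thiol)) ≈ 10.5
methoxide: pKₐ(CH₃OH) ≈ 15.5
Reversing gives the worst-to-best order requested.

methoxide < RS⁻ < formate < brosylate < triflate < molecular nitrogen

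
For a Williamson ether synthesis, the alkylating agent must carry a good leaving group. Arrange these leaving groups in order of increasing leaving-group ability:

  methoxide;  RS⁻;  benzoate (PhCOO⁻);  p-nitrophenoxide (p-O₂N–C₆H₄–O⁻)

benzoate (PhCOO⁻): pKₐ(C₆H₅COOH) ≈ 4.2
p-nitrophenoxide (p-O₂N–C₆H₄–O⁻): pKₐ(p-nitrophenol) ≈ 7.2
RS⁻: pKₐ(RSH (a thiol)) ≈ 10.5
methoxide: pKₐ(CH₃OH) ≈ 15.5
The question asks for worst first, so the sequence is read in increasing leaving-group ability.

methoxide < RS⁻ < p-nitrophenoxide (p-O₂N–C₆H₄–O⁻) < benzoate (PhCOO⁻)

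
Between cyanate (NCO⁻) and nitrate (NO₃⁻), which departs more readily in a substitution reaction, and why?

nitrate (NO₃⁻)

nitrate (NO₃⁻) is the better leaving group.
pKₐ(HNO₃) ≈ -1.3 versus pKₐ(HOCN) ≈ 3.5: nitrate (NO₃⁻) is the much weaker base.
Resonance-delocalised over three oxygens.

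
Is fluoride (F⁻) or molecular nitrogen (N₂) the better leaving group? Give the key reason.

molecular nitrogen (N₂)

molecular nitrogen (N₂) is the better leaving group.
N₂ is the ultimate leaving group — it departs as an exceptionally stable neutral molecule, whereas fluoride (F⁻) (pKₐ(HF) ≈ 3.2) is far more basic.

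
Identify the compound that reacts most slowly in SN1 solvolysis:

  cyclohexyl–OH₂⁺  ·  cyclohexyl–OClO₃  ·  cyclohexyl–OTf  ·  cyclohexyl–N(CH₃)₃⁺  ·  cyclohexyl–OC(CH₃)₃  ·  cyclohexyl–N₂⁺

The skeletons are identical, so relative rate is governed entirely by leaving-group ability.
Leaving-group ability tracks the stability of the departed species; conjugate-acid pKₐ is the usual yardstick (lower pKₐ → better LG).
cyclohexyl–N₂⁺ loses N₂: no meaningful conjugate acid; N₂ departs as an exceptionally stable neutral molecule
cyclohexyl–OTf loses OTf⁻: pKₐ(CF₃SO₃H (triflic acid)) ≈ -14
cyclohexyl–OClO₃ loses ClO₄⁻: pKₐ(HClO₄) ≈ -10
cyclohexyl–OH₂⁺ loses H₂O: pKₐ(H₃O⁺) ≈ -1.7
cyclohexyl–N(CH₃)₃⁺ loses NR'₃: pKₐ(R'₃NH⁺) ≈ 10.7
cyclohexyl–OC(CH₃)₃ loses (CH₃)₃CO⁻: pKₐ(t-BuOH) ≈ 18

cyclohexyl–OC(CH₃)₃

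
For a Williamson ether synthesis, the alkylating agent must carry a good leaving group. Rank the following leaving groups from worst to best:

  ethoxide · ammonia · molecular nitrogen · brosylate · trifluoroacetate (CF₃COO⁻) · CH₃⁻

The more stable X⁻ (or X) is on its own — i.e. the weaker a base it is — the better a leaving group it makes.
molecular nitrogen: no meaningful conjugate acid; N₂ departs as an exceptionally stable neutral molecule
brosylate: pKₐ(p-BrC₆H₄SO₃H) ≈ -2.8
trifluoroacetate (CF₃COO⁻): pKₐ(CF₃COOH) ≈ 0.2
ammonia: pKₐ(NH₄⁺) ≈ 9.2
ethoxide: pKₐ(CH₃CH₂OH) ≈ 16
CH₃⁻: pKₐ(CH₄) ≈ 48
Listed from poorest to best leaving group as asked.

CH₃⁻ < ethoxide < ammonia < trifluoroacetate (CF₃COO⁻) < brosylate < molecular nitrogen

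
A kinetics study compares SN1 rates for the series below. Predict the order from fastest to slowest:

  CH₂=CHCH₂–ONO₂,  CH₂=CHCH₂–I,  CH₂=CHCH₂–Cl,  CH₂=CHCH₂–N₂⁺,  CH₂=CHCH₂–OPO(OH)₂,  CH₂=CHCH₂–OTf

With the same alkyl group throughout, only the leaving group differentiates the rates.
Leaving-group ability tracks the stability of the departed species; conjugate-acid pKₐ is the usual yardstick (lower pKₐ → better LG).
CH₂=CHCH₂–N₂⁺ loses N₂: no meaningful conjugate acid; N₂ departs as an exceptionally stable neutral molecule
CH₂=CHCH₂–OTf loses OTf⁻: pKₐ(CF₃SO₃H (triflic acid)) ≈ -14
CH₂=CHCH₂–I loses I⁻: pKₐ(HI) ≈ -10
CH₂=CHCH₂–Cl loses Cl⁻: pKₐ(HCl) ≈ -7
CH₂=CHCH₂–ONO₂ loses NO₃⁻: pKₐ(HNO₃) ≈ -1.3
CH₂=CHCH₂–OPO(OH)₂ loses H₂PO₄⁻: pKₐ(H₃PO₄) ≈ 2.1

CH₂=CHCH₂–N₂⁺ > CH₂=CHCH₂–OTf > CH₂=CHCH₂–I > CH₂=CHCH₂–Cl > CH₂=CHCH₂–ONO₂ > CH₂=CHCH₂–OPO(OH)₂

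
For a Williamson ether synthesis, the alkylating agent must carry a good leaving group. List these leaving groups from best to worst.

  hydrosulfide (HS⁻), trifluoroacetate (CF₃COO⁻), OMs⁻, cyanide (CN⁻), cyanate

OMs⁻ > trifluoroacetate (CF₃COO⁻) > cyanate > hydrosulfide (HS⁻) > cyanide (CN⁻)

OMs⁻: pKₐ(CH₃SO₃H (MsOH)) ≈ -1.9 — resonance-delocalised alkanesulfonate
trifluoroacetate (CF₃COO⁻): pKₐ(CF₃COOH) ≈ 0.2 — strongly electron-withdrawing CF₃ stabilises the carboxylate
cyanate: pKₐ(HOCN) ≈ 3.5
hydrosulfide (HS⁻): pKₐ(H₂S) ≈ 7 — larger and more polarisable than the oxygen analogue
cyanide (CN⁻): pKₐ(HCN) ≈ 9.2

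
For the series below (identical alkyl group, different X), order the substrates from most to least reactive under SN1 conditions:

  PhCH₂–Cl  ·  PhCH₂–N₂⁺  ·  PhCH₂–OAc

Identical carbon frameworks mean the comparison reduces to leaving-group quality.
The more stable X⁻ (or X) is on its own — i.e. the weaker a base it is — the better a leaving group it makes.
PhCH₂–N₂⁺ loses N₂: no meaningful conjugate acid; N₂ departs as an exceptionally stable neutral molecule
PhCH₂–Cl loses Cl⁻: pKₐ(HCl) ≈ -7
PhCH₂–OAc loses AcO⁻: pKₐ(CH₃COOH) ≈ 4.8

PhCH₂–N₂⁺ > PhCH₂–Cl > PhCH₂–OAc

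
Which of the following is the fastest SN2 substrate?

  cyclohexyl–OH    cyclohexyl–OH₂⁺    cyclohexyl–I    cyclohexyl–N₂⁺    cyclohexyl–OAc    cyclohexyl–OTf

cyclohexyl–N₂⁺

Same R in every case — rank the leaving groups.
The more stable X⁻ (or X) is on its own — i.e. the weaker a base it is — the better a leaving group it makes.
cyclohexyl–N₂⁺ loses N₂: no meaningful conjugate acid; N₂ departs as an exceptionally stable neutral molecule
cyclohexyl–OTf loses OTf⁻: pKₐ(CF₃SO₃H (triflic acid)) ≈ -14
cyclohexyl–I loses I⁻: pKₐ(HI) ≈ -10
cyclohexyl–OH₂⁺ loses H₂O: pKₐ(H₃O⁺) ≈ -1.7
cyclohexyl–OAc loses AcO⁻: pKₐ(CH₃COOH) ≈ 4.8
cyclohexyl–OH loses OH⁻: pKₐ(H₂O) ≈ 15.7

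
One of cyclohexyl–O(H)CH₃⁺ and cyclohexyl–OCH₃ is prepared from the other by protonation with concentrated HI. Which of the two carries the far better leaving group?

cyclohexyl–O(H)CH₃⁺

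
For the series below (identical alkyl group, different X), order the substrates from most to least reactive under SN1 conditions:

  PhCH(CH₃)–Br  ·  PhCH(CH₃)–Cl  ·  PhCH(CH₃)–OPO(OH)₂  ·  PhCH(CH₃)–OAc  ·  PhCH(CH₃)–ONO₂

Identical carbon frameworks mean the comparison reduces to leaving-group quality.
Rank by basicity of the departing species: weakest base leaves most easily.
PhCH(CH₃)–Br loses Br⁻: pKₐ(HBr) ≈ -9
PhCH(CH₃)–Cl loses Cl⁻: pKₐ(HCl) ≈ -7
PhCH(CH₃)–ONO₂ loses NO₃⁻: pKₐ(HNO₃) ≈ -1.3
PhCH(CH₃)–OPO(OH)₂ loses H₂PO₄⁻: pKₐ(H₃PO₄) ≈ 2.1
PhCH(CH₃)–OAc loses AcO⁻: pKₐ(CH₃COOH) ≈ 4.8

PhCH(CH₃)–Br > PhCH(CH₃)–Cl > PhCH(CH₃)–ONO₂ > PhCH(CH₃)–OPO(OH)₂ > PhCH(CH₃)–OAc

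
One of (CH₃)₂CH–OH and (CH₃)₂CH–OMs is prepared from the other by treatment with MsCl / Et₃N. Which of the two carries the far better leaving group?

From (CH₃)₂CH–OH the departing group would be OH⁻ (pKₐ(H₂O) ≈ 15.7). Strong base; essentially never leaves without prior activation.
From (CH₃)₂CH–OMs the leaving group is OMs⁻ (pKₐ(CH₃SO₃H (MsOH)) ≈ -1.9). Resonance-delocalised alkanesulfonate.
Treatment with MsCl / Et₃N works by converting the hydroxyl into a mesylate, making (CH₃)₂CH–OMs enormously more reactive.

(CH₃)₂CH–OMs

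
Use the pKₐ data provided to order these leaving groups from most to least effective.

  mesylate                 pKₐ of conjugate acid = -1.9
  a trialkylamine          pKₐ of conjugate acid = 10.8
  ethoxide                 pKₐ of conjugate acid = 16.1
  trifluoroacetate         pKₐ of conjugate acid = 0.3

Lower conjugate-acid pKₐ ⇒ weaker base ⇒ better leaving group.
Sorting by the given values: mesylate (-1.9), trifluoroacetate (0.3), a trialkylamine (10.8), ethoxide (16.1).

mesylate > trifluoroacetate > a trialkylamine > ethoxide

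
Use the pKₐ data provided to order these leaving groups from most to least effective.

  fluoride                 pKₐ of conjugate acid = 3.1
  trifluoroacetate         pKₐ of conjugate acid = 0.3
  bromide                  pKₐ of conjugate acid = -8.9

bromide > trifluoroacetate > fluoride

Lower conjugate-acid pKₐ ⇒ weaker base ⇒ better leaving group.
Sorting by the given values: bromide (-8.9), trifluoroacetate (0.3), fluoride (3.1).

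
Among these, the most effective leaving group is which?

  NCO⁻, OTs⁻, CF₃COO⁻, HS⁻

OTs⁻

Leaving-group ability tracks the stability of the departed species; conjugate-acid pKₐ is the usual yardstick (lower pKₐ → better LG).
OTs⁻: pKₐ(p-CH₃C₆H₄SO₃H (TsOH)) ≈ -2.8
CF₃COO⁻: pKₐ(CF₃COOH) ≈ 0.2
NCO⁻: pKₐ(HOCN) ≈ 3.5
HS⁻: pKₐ(H₂S) ≈ 7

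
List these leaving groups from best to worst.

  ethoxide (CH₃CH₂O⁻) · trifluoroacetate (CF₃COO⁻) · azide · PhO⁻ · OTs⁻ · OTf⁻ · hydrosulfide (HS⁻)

The more stable X⁻ (or X) is on its own — i.e. the weaker a base it is — the better a leaving group it makes.
OTf⁻: pKₐ(CF₃SO₃H (triflic acid)) ≈ -14 — charge spread over three oxygens and a CF₃ group; the premier leaving group in synthesis
OTs⁻: pKₐ(p-CH₃C₆H₄SO₃H (TsOH)) ≈ -2.8
trifluoroacetate (CF₃COO⁻): pKₐ(CF₃COOH) ≈ 0.2 — strongly electron-withdrawing CF₃ stabilises the carboxylate
azide: pKₐ(HN₃) ≈ 4.7 — linear, resonance-stabilised
hydrosulfide (HS⁻): pKₐ(H₂S) ≈ 7
PhO⁻: pKₐ(C₆H₅OH (phenol)) ≈ 10
ethoxide (CH₃CH₂O⁻): pKₐ(CH₃CH₂OH) ≈ 16 — strong base; alkoxides do not leave unassisted

OTf⁻ > OTs⁻ > trifluoroacetate (CF₃COO⁻) > azide > hydrosulfide (HS⁻) > PhO⁻ > ethoxide (CH₃CH₂O⁻)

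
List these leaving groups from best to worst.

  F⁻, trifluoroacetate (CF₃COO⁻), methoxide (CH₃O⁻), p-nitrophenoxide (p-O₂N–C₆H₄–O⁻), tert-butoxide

trifluoroacetate (CF₃COO⁻) > F⁻ > p-nitrophenoxide (p-O₂N–C₆H₄–O⁻) > methoxide (CH₃O⁻) > tert-butoxide

Leaving-group ability tracks the stability of the departed species; conjugate-acid pKₐ is the usual yardstick (lower pKₐ → better LG).
trifluoroacetate (CF₃COO⁻): pKₐ(CF₃COOH) ≈ 0.2
F⁻: pKₐ(HF) ≈ 3.2
p-nitrophenoxide (p-O₂N–C₆H₄–O⁻): pKₐ(p-nitrophenol) ≈ 7.2
methoxide (CH₃O⁻): pKₐ(CH₃OH) ≈ 15.5 — strong base; alkoxides do not leave unassisted
tert-butoxide: pKₐ(t-BuOH) ≈ 18 — bulky, strongly basic alkoxide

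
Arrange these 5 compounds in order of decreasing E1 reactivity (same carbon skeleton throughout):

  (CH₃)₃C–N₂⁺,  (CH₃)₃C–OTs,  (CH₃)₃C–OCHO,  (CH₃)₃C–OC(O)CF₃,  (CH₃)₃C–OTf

The skeletons are identical, so relative rate is governed entirely by leaving-group ability.
Rank by basicity of the departing species: weakest base leaves most easily.
(CH₃)₃C–N₂⁺ loses N₂: no meaningful conjugate acid; N₂ departs as an exceptionally stable neutral molecule
(CH₃)₃C–OTf loses OTf⁻: pKₐ(CF₃SO₃H (triflic acid)) ≈ -14
(CH₃)₃C–OTs loses OTs⁻: pKₐ(p-CH₃C₆H₄SO₃H (TsOH)) ≈ -2.8
(CH₃)₃C–OC(O)CF₃ loses CF₃COO⁻: pKₐ(CF₃COOH) ≈ 0.2
(CH₃)₃C–OCHO loses HCOO⁻: pKₐ(HCOOH) ≈ 3.8

(CH₃)₃C–N₂⁺ > (CH₃)₃C–OTf > (CH₃)₃C–OTs > (CH₃)₃C–OC(O)CF₃ > (CH₃)₃C–OCHO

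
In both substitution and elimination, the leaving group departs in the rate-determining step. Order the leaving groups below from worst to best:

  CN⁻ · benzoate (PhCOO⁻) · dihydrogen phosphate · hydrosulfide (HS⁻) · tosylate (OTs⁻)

CN⁻ < hydrosulfide (HS⁻) < benzoate (PhCOO⁻) < dihydrogen phosphate < tosylate (OTs⁻)

A good leaving group is a weak base: the lower the pKₐ of its conjugate acid, the more readily it departs.
tosylate (OTs⁻): pKₐ(p-CH₃C₆H₄SO₃H (TsOH)) ≈ -2.8
dihydrogen phosphate: pKₐ(H₃PO₄) ≈ 2.1
benzoate (PhCOO⁻): pKₐ(C₆H₅COOH) ≈ 4.2
hydrosulfide (HS⁻): pKₐ(H₂S) ≈ 7
CN⁻: pKₐ(HCN) ≈ 9.2
Reversing gives the worst-to-best order requested.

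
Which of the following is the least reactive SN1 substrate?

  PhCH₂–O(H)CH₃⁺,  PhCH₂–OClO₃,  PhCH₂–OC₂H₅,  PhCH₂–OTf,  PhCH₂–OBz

The skeletons are identical, so relative rate is governed entirely by leaving-group ability.
Leaving-group ability tracks the stability of the departed species; conjugate-acid pKₐ is the usual yardstick (lower pKₐ → better LG).
PhCH₂–OTf loses OTf⁻: pKₐ(CF₃SO₃H (triflic acid)) ≈ -14
PhCH₂–OClO₃ loses ClO₄⁻: pKₐ(HClO₄) ≈ -10
PhCH₂–O(H)CH₃⁺ loses R'OH: pKₐ(R'OH₂⁺) ≈ -2.4
PhCH₂–OBz loses PhCOO⁻: pKₐ(C₆H₅COOH) ≈ 4.2
PhCH₂–OC₂H₅ loses CH₃CH₂O⁻: pKₐ(CH₃CH₂OH) ≈ 16

PhCH₂–OC₂H₅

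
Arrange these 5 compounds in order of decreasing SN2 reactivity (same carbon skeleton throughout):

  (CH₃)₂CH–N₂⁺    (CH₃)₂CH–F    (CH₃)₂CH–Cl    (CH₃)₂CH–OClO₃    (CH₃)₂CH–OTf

(CH₃)₂CH–N₂⁺ > (CH₃)₂CH–OTf > (CH₃)₂CH–OClO₃ > (CH₃)₂CH–Cl > (CH₃)₂CH–F

The skeletons are identical, so relative rate is governed entirely by leaving-group ability.
Rank by basicity of the departing species: weakest base leaves most easily.
(CH₃)₂CH–N₂⁺ loses N₂: no meaningful conjugate acid; N₂ departs as an exceptionally stable neutral molecule
(CH₃)₂CH–OTf loses OTf⁻: pKₐ(CF₃SO₃H (triflic acid)) ≈ -14
(CH₃)₂CH–OClO₃ loses ClO₄⁻: pKₐ(HClO₄) ≈ -10
(CH₃)₂CH–Cl loses Cl⁻: pKₐ(HCl) ≈ -7
(CH₃)₂CH–F loses F⁻: pKₐ(HF) ≈ 3.2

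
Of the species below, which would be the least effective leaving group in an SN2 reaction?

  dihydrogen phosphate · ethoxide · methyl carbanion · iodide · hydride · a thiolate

methyl carbanion

Leaving-group ability tracks the stability of the departed species; conjugate-acid pKₐ is the usual yardstick (lower pKₐ → better LG).
iodide: pKₐ(HI) ≈ -10
dihydrogen phosphate: pKₐ(H₃PO₄) ≈ 2.1
a thiolate: pKₐ(RSH (a thiol)) ≈ 10.5
ethoxide: pKₐ(CH₃CH₂OH) ≈ 16
hydride: pKₐ(H₂) ≈ 36
methyl carbanion: pKₐ(CH₄) ≈ 48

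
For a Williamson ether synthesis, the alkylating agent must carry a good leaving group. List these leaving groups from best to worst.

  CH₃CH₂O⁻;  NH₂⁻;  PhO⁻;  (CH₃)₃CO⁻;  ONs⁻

ONs⁻ > PhO⁻ > CH₃CH₂O⁻ > (CH₃)₃CO⁻ > NH₂⁻

A good leaving group is a weak base: the lower the pKₐ of its conjugate acid, the more readily it departs.
ONs⁻: pKₐ(p-O₂NC₆H₄SO₃H) ≈ -3.5
PhO⁻: pKₐ(C₆H₅OH (phenol)) ≈ 10 — resonance into the ring helps, but still a poor LG
CH₃CH₂O⁻: pKₐ(CH₃CH₂OH) ≈ 16 — strong base; alkoxides do not leave unassisted
(CH₃)₃CO⁻: pKₐ(t-BuOH) ≈ 18 — bulky, strongly basic alkoxide
NH₂⁻: pKₐ(NH₃) ≈ 38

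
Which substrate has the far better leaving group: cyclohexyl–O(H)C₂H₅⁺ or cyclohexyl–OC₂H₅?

From cyclohexyl–OC₂H₅ the departing group would be CH₃CH₂O⁻ (pKₐ(CH₃CH₂OH) ≈ 16). Strong base; alkoxides do not leave unassisted.
From cyclohexyl–O(H)C₂H₅⁺ the leaving group is R'OH (pKₐ(R'OH₂⁺) ≈ -2.4). Neutral; leaves from a protonated ether (an oxonium ion, R–O(H)R'⁺).
(In practice cyclohexyl–O(H)C₂H₅⁺ is made from cyclohexyl–OC₂H₅ by protonation with concentrated HBr, allowing neutral ethanol, rather than ethoxide, to depart.)

cyclohexyl–O(H)C₂H₅⁺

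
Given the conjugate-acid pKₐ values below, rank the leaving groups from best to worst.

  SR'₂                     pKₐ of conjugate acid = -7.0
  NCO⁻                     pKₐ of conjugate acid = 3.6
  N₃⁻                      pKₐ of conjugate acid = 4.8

SR'₂ > NCO⁻ > N₃⁻

Lower conjugate-acid pKₐ ⇒ weaker base ⇒ better leaving group.
Sorting by the given values: SR'₂ (-7.0), NCO⁻ (3.6), N₃⁻ (4.8).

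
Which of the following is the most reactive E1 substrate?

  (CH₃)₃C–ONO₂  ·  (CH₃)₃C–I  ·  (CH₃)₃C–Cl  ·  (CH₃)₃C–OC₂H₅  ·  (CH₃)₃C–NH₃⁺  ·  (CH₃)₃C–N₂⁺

Same R in every case — rank the leaving groups.
Rank by basicity of the departing species: weakest base leaves most easily.
(CH₃)₃C–N₂⁺ loses N₂: no meaningful conjugate acid; N₂ departs as an exceptionally stable neutral molecule
(CH₃)₃C–I loses I⁻: pKₐ(HI) ≈ -10
(CH₃)₃C–Cl loses Cl⁻: pKₐ(HCl) ≈ -7
(CH₃)₃C–ONO₂ loses NO₃⁻: pKₐ(HNO₃) ≈ -1.3
(CH₃)₃C–NH₃⁺ loses NH₃: pKₐ(NH₄⁺) ≈ 9.2
(CH₃)₃C–OC₂H₅ loses CH₃CH₂O⁻: pKₐ(CH₃CH₂OH) ≈ 16

(CH₃)₃C–N₂⁺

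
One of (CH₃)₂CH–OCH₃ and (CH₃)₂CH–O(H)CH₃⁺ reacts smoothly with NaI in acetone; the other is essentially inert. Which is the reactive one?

(CH₃)₂CH–O(H)CH₃⁺

From (CH₃)₂CH–OCH₃ the departing group would be CH₃O⁻ (pKₐ(CH₃OH) ≈ 15.5). Strong base; alkoxides do not leave unassisted.
From (CH₃)₂CH–O(H)CH₃⁺ the leaving group is R'OH (pKₐ(R'OH₂⁺) ≈ -2.4). Neutral; leaves from a protonated ether (an oxonium ion, R–O(H)R'⁺).
(In practice (CH₃)₂CH–O(H)CH₃⁺ is made from (CH₃)₂CH–OCH₃ by protonation with concentrated HI, allowing neutral methanol, rather than methoxide, to depart.)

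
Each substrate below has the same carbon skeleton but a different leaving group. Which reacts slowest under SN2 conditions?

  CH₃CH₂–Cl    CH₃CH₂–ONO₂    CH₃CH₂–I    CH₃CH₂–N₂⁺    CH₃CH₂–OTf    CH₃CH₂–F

With the same alkyl group throughout, only the leaving group differentiates the rates.
A good leaving group is a weak base: the lower the pKₐ of its conjugate acid, the more readily it departs.
CH₃CH₂–N₂⁺ loses N₂: no meaningful conjugate acid; N₂ departs as an exceptionally stable neutral molecule
CH₃CH₂–OTf loses OTf⁻: pKₐ(CF₃SO₃H (triflic acid)) ≈ -14
CH₃CH₂–I loses I⁻: pKₐ(HI) ≈ -10
CH₃CH₂–Cl loses Cl⁻: pKₐ(HCl) ≈ -7
CH₃CH₂–ONO₂ loses NO₃⁻: pKₐ(HNO₃) ≈ -1.3
CH₃CH₂–F loses F⁻: pKₐ(HF) ≈ 3.2

CH₃CH₂–F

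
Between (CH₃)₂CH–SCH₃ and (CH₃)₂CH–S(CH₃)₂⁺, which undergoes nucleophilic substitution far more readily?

From (CH₃)₂CH–SCH₃ the departing group would be RS⁻ (pKₐ(RSH (a thiol)) ≈ 10.5). Moderately basic; rarely leaves without activation.
From (CH₃)₂CH–S(CH₃)₂⁺ the leaving group is SR'₂ (pKₐ(R'₂SH⁺) ≈ -7). Neutral; leaves from a sulfonium salt (R–SR'₂⁺).
(In practice (CH₃)₂CH–S(CH₃)₂⁺ is made from (CH₃)₂CH–SCH₃ by S-methylation with CH₃I, allowing neutral dimethyl sulfide, rather than methanethiolate, to depart.)

(CH₃)₂CH–S(CH₃)₂⁺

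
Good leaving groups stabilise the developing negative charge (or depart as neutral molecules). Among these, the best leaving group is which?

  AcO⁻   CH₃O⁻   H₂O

H₂O: pKₐ(H₃O⁺) ≈ -1.7
AcO⁻: pKₐ(CH₃COOH) ≈ 4.8
CH₃O⁻: pKₐ(CH₃OH) ≈ 15.5

H₂O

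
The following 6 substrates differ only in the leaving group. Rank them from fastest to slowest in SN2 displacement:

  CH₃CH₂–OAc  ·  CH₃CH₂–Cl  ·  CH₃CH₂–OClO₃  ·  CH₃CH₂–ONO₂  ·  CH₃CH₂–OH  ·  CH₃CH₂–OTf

CH₃CH₂–OTf > CH₃CH₂–OClO₃ > CH₃CH₂–Cl > CH₃CH₂–ONO₂ > CH₃CH₂–OAc > CH₃CH₂–OH

The skeletons are identical, so relative rate is governed entirely by leaving-group ability.
A good leaving group is a weak base: the lower the pKₐ of its conjugate acid, the more readily it departs.
CH₃CH₂–OTf loses OTf⁻: pKₐ(CF₃SO₃H (triflic acid)) ≈ -14
CH₃CH₂–OClO₃ loses ClO₄⁻: pKₐ(HClO₄) ≈ -10
CH₃CH₂–Cl loses Cl⁻: pKₐ(HCl) ≈ -7
CH₃CH₂–ONO₂ loses NO₃⁻: pKₐ(HNO₃) ≈ -1.3
CH₃CH₂–OAc loses AcO⁻: pKₐ(CH₃COOH) ≈ 4.8
CH₃CH₂–OH loses OH⁻: pKₐ(H₂O) ≈ 15.7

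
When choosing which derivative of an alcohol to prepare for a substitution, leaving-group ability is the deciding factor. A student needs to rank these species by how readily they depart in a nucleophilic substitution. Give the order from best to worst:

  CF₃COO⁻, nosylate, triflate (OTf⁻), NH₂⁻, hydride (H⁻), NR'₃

A good leaving group is a weak base: the lower the pKₐ of its conjugate acid, the more readily it departs.
triflate (OTf⁻): pKₐ(CF₃SO₃H (triflic acid)) ≈ -14 — charge spread over three oxygens and a CF₃ group; the premier leaving group in synthesis
nosylate: pKₐ(p-O₂NC₆H₄SO₃H) ≈ -3.5 — p-nitro group further stabilises the sulfonate
CF₃COO⁻: pKₐ(CF₃COOH) ≈ 0.2
NR'₃: pKₐ(R'₃NH⁺) ≈ 10.7
hydride (H⁻): pKₐ(H₂) ≈ 36 — extremely strong base; leaves only in special hydride-transfer contexts
NH₂⁻: pKₐ(NH₃) ≈ 38

triflate (OTf⁻) > nosylate > CF₃COO⁻ > NR'₃ > hydride (H⁻) > NH₂⁻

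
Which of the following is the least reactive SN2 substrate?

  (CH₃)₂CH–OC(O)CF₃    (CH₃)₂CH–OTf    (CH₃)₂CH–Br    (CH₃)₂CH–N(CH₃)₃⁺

With the same alkyl group throughout, only the leaving group differentiates the rates.
Rank by basicity of the departing species: weakest base leaves most easily.
(CH₃)₂CH–OTf loses OTf⁻: pKₐ(CF₃SO₃H (triflic acid)) ≈ -14
(CH₃)₂CH–Br loses Br⁻: pKₐ(HBr) ≈ -9
(CH₃)₂CH–OC(O)CF₃ loses CF₃COO⁻: pKₐ(CF₃COOH) ≈ 0.2
(CH₃)₂CH–N(CH₃)₃⁺ loses NR'₃: pKₐ(R'₃NH⁺) ≈ 10.7

(CH₃)₂CH–N(CH₃)₃⁺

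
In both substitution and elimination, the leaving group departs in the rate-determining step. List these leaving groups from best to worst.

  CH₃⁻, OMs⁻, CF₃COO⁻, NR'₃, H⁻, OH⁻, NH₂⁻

Leaving-group ability tracks the stability of the departed species; conjugate-acid pKₐ is the usual yardstick (lower pKₐ → better LG).
OMs⁻: pKₐ(CH₃SO₃H (MsOH)) ≈ -1.9
CF₃COO⁻: pKₐ(CF₃COOH) ≈ 0.2
NR'₃: pKₐ(R'₃NH⁺) ≈ 10.7
OH⁻: pKₐ(H₂O) ≈ 15.7
H⁻: pKₐ(H₂) ≈ 36
NH₂⁻: pKₐ(NH₃) ≈ 38
CH₃⁻: pKₐ(CH₄) ≈ 48

OMs⁻ > CF₃COO⁻ > NR'₃ > OH⁻ > H⁻ > NH₂⁻ > CH₃⁻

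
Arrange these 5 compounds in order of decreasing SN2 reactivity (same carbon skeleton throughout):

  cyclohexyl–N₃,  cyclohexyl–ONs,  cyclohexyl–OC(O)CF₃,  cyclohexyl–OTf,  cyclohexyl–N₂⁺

With the same alkyl group throughout, only the leaving group differentiates the rates.
A good leaving group is a weak base: the lower the pKₐ of its conjugate acid, the more readily it departs.
cyclohexyl–N₂⁺ loses N₂: no meaningful conjugate acid; N₂ departs as an exceptionally stable neutral molecule
cyclohexyl–OTf loses OTf⁻: pKₐ(CF₃SO₃H (triflic acid)) ≈ -14
cyclohexyl–ONs loses ONs⁻: pKₐ(p-O₂NC₆H₄SO₃H) ≈ -3.5
cyclohexyl–OC(O)CF₃ loses CF₃COO⁻: pKₐ(CF₃COOH) ≈ 0.2
cyclohexyl–N₃ loses N₃⁻: pKₐ(HN₃) ≈ 4.7

cyclohexyl–N₂⁺ > cyclohexyl–OTf > cyclohexyl–ONs > cyclohexyl–OC(O)CF₃ > cyclohexyl–N₃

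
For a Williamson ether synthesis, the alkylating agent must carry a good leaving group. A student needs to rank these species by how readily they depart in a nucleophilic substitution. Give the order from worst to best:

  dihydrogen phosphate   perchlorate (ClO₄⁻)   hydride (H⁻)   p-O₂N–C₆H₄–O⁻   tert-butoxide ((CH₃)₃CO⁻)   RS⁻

The more stable X⁻ (or X) is on its own — i.e. the weaker a base it is — the better a leaving group it makes.
perchlorate (ClO₄⁻): pKₐ(HClO₄) ≈ -10
dihydrogen phosphate: pKₐ(H₃PO₄) ≈ 2.1 — moderate base; biological leaving group after further activation
p-O₂N–C₆H₄–O⁻: pKₐ(p-nitrophenol) ≈ 7.2
RS⁻: pKₐ(RSH (a thiol)) ≈ 10.5
tert-butoxide ((CH₃)₃CO⁻): pKₐ(t-BuOH) ≈ 18 — bulky, strongly basic alkoxide
hydride (H⁻): pKₐ(H₂) ≈ 36 — extremely strong base; leaves only in special hydride-transfer contexts
Reversing gives the worst-to-best order requested.

hydride (H⁻) < tert-butoxide ((CH₃)₃CO⁻) < RS⁻ < p-O₂N–C₆H₄–O⁻ < dihydrogen phosphate < perchlorate (ClO₄⁻)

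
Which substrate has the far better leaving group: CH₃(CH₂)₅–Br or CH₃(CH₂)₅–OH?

CH₃(CH₂)₅–Br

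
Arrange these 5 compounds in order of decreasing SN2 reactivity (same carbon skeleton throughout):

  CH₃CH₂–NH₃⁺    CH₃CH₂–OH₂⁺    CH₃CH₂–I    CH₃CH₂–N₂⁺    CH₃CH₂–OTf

Same R in every case — rank the leaving groups.
Rank by basicity of the departing species: weakest base leaves most easily.
CH₃CH₂–N₂⁺ loses N₂: no meaningful conjugate acid; N₂ departs as an exceptionally stable neutral molecule
CH₃CH₂–OTf loses OTf⁻: pKₐ(CF₃SO₃H (triflic acid)) ≈ -14
CH₃CH₂–I loses I⁻: pKₐ(HI) ≈ -10
CH₃CH₂–OH₂⁺ loses H₂O: pKₐ(H₃O⁺) ≈ -1.7
CH₃CH₂–NH₃⁺ loses NH₃: pKₐ(NH₄⁺) ≈ 9.2

CH₃CH₂–N₂⁺ > CH₃CH₂–OTf > CH₃CH₂–I > CH₃CH₂–OH₂⁺ > CH₃CH₂–NH₃⁺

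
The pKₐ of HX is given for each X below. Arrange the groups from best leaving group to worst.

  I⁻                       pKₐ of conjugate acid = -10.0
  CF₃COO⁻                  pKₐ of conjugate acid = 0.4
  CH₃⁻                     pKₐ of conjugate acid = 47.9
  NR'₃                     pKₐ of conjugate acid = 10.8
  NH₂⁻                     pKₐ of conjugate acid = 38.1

I⁻ > CF₃COO⁻ > NR'₃ > NH₂⁻ > CH₃⁻

Lower conjugate-acid pKₐ ⇒ weaker base ⇒ better leaving group.
Sorting by the given values: I⁻ (-10.0), CF₃COO⁻ (0.4), NR'₃ (10.8), NH₂⁻ (38.1), CH₃⁻ (47.9).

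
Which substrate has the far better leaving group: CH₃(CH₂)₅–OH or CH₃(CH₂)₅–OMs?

From CH₃(CH₂)₅–OH the departing group would be OH⁻ (pKₐ(H₂O) ≈ 15.7). Strong base; essentially never leaves without prior activation.
From CH₃(CH₂)₅–OMs the leaving group is OMs⁻ (pKₐ(CH₃SO₃H (MsOH)) ≈ -1.9). Resonance-delocalised alkanesulfonate.
(In practice CH₃(CH₂)₅–OMs is made from CH₃(CH₂)₅–OH by treatment with MsCl / Et₃N, converting the hydroxyl into a mesylate.)

CH₃(CH₂)₅–OMs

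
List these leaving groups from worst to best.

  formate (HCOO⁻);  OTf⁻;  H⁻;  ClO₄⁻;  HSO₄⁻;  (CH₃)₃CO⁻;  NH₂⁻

NH₂⁻ < H⁻ < (CH₃)₃CO⁻ < formate (HCOO⁻) < HSO₄⁻ < ClO₄⁻ < OTf⁻

OTf⁻: pKₐ(CF₃SO₃H (triflic acid)) ≈ -14
ClO₄⁻: pKₐ(HClO₄) ≈ -10
HSO₄⁻: pKₐ(H₂SO₄) ≈ -3
formate (HCOO⁻): pKₐ(HCOOH) ≈ 3.8
(CH₃)₃CO⁻: pKₐ(t-BuOH) ≈ 18
H⁻: pKₐ(H₂) ≈ 36
NH₂⁻: pKₐ(NH₃) ≈ 38
Listed from poorest to best leaving group as asked.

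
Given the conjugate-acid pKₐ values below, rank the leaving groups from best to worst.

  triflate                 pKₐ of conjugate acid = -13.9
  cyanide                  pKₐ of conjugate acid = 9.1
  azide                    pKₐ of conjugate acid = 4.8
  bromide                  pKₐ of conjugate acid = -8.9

Lower conjugate-acid pKₐ ⇒ weaker base ⇒ better leaving group.
Sorting by the given values: triflate (-13.9), bromide (-8.9), azide (4.8), cyanide (9.1).

triflate > bromide > azide > cyanide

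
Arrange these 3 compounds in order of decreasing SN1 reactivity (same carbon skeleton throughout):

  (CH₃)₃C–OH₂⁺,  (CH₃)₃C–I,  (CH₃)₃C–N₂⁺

With the same alkyl group throughout, only the leaving group differentiates the rates.
A good leaving group is a weak base: the lower the pKₐ of its conjugate acid, the more readily it departs.
(CH₃)₃C–N₂⁺ loses N₂: no meaningful conjugate acid; N₂ departs as an exceptionally stable neutral molecule
(CH₃)₃C–I loses I⁻: pKₐ(HI) ≈ -10
(CH₃)₃C–OH₂⁺ loses H₂O: pKₐ(H₃O⁺) ≈ -1.7

(CH₃)₃C–N₂⁺ > (CH₃)₃C–I > (CH₃)₃C–OH₂⁺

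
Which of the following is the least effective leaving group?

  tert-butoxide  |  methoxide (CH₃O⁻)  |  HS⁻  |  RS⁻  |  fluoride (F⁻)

tert-butoxide

fluoride (F⁻): pKₐ(HF) ≈ 3.2
HS⁻: pKₐ(H₂S) ≈ 7
RS⁻: pKₐ(RSH (a thiol)) ≈ 10.5
methoxide (CH₃O⁻): pKₐ(CH₃OH) ≈ 15.5
tert-butoxide: pKₐ(t-BuOH) ≈ 18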